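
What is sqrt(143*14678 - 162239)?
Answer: sqrt(1936715) ≈ 1391.7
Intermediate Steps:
sqrt(143*14678 - 162239) = sqrt(2098954 - 162239) = sqrt(1936715)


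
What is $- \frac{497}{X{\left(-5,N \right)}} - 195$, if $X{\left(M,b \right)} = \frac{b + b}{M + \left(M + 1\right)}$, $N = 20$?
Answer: $- \frac{3327}{40} \approx -83.175$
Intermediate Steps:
$X{\left(M,b \right)} = \frac{2 b}{1 + 2 M}$ ($X{\left(M,b \right)} = \frac{2 b}{M + \left(1 + M\right)} = \frac{2 b}{1 + 2 M}$)
$- \frac{497}{X{\left(-5,N \right)}} - 195 = - \frac{497}{2 \cdot 20 \frac{1}{1 + 2 \left(-5\right)}} - 195 = - \frac{497}{2 \cdot 20 \frac{1}{1 - 10}} - 195 = - \frac{497}{2 \cdot 20 \frac{1}{-9}} - 195 = - \frac{497}{2 \cdot 20 \left(- \frac{1}{9}\right)} - 195 = - \frac{497}{- \frac{40}{9}} - 195 = \left(-497\right) \left(- \frac{9}{40}\right) - 195 = \frac{4473}{40} - 195 = - \frac{3327}{40}$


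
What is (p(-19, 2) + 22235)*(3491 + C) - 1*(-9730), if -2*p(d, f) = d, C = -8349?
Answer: -108054051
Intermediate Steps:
p(d, f) = -d/2
(p(-19, 2) + 22235)*(3491 + C) - 1*(-9730) = (-½*(-19) + 22235)*(3491 - 8349) - 1*(-9730) = (19/2 + 22235)*(-4858) + 9730 = (44489/2)*(-4858) + 9730 = -108063781 + 9730 = -108054051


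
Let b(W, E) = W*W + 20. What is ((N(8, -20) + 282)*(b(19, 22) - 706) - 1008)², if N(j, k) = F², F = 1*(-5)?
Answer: 10157213089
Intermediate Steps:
F = -5
b(W, E) = 20 + W² (b(W, E) = W² + 20 = 20 + W²)
N(j, k) = 25 (N(j, k) = (-5)² = 25)
((N(8, -20) + 282)*(b(19, 22) - 706) - 1008)² = ((25 + 282)*((20 + 19²) - 706) - 1008)² = (307*((20 + 361) - 706) - 1008)² = (307*(381 - 706) - 1008)² = (307*(-325) - 1008)² = (-99775 - 1008)² = (-100783)² = 10157213089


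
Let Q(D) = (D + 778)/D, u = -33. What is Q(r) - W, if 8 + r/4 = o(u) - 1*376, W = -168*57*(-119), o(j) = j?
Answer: -950379251/834 ≈ -1.1395e+6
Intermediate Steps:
W = 1139544 (W = -9576*(-119) = 1139544)
r = -1668 (r = -32 + 4*(-33 - 1*376) = -32 + 4*(-33 - 376) = -32 + 4*(-409) = -32 - 1636 = -1668)
Q(D) = (778 + D)/D
Q(r) - W = (778 - 1668)/(-1668) - 1*1139544 = -1/1668*(-890) - 1139544 = 445/834 - 1139544 = -950379251/834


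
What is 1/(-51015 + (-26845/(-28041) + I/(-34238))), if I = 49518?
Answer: -36925683/1883781772673 ≈ -1.9602e-5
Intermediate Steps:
1/(-51015 + (-26845/(-28041) + I/(-34238))) = 1/(-51015 + (-26845/(-28041) + 49518/(-34238))) = 1/(-51015 + (-26845*(-1/28041) + 49518*(-1/34238))) = 1/(-51015 + (2065/2157 - 24759/17119)) = 1/(-51015 - 18054428/36925683) = 1/(-1883781772673/36925683) = -36925683/1883781772673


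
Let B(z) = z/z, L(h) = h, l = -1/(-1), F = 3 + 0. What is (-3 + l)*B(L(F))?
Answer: -2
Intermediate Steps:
F = 3
l = 1 (l = -1*(-1) = 1)
B(z) = 1
(-3 + l)*B(L(F)) = (-3 + 1)*1 = -2*1 = -2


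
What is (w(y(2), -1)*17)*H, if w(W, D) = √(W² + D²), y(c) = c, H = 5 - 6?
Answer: -17*√5 ≈ -38.013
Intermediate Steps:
H = -1
w(W, D) = √(D² + W²)
(w(y(2), -1)*17)*H = (√((-1)² + 2²)*17)*(-1) = (√(1 + 4)*17)*(-1) = (√5*17)*(-1) = (17*√5)*(-1) = -17*√5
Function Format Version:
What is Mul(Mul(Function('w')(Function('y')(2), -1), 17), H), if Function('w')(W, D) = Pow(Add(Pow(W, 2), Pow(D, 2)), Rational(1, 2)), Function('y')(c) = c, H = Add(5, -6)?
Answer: Mul(-17, Pow(5, Rational(1, 2))) ≈ -38.013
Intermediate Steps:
H = -1
Function('w')(W, D) = Pow(Add(Pow(D, 2), Pow(W, 2)), Rational(1, 2))
Mul(Mul(Function('w')(Function('y')(2), -1), 17), H) = Mul(Mul(Pow(Add(Pow(-1, 2), Pow(2, 2)), Rational(1, 2)), 17), -1) = Mul(Mul(Pow(Add(1, 4), Rational(1, 2)), 17), -1) = Mul(Mul(Pow(5, Rational(1, 2)), 17), -1) = Mul(Mul(17, Pow(5, Rational(1, 2))), -1) = Mul(-17, Pow(5, Rational(1, 2)))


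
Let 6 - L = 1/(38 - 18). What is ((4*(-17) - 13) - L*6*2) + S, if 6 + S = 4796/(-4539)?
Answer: -3618868/22695 ≈ -159.46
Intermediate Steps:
L = 119/20 (L = 6 - 1/(38 - 18) = 6 - 1/20 = 119/20 ≈ 5.9500)
S = -32030/4539 (S = -6 + 4796/(-4539) = -6 + 4796*(-1/4539) = -6 - 4796/4539 = -32030/4539 ≈ -7.0566)
((4*(-17) - 13) - L*6*2) + S = ((4*(-17) - 13) - (119/20)*6*2) - 32030/4539 = ((-68 - 13) - 357*2/10) - 32030/4539 = (-81 - 1*357/5) - 32030/4539 = (-81 - 357/5) - 32030/4539 = -762/5 - 32030/4539 = -3618868/22695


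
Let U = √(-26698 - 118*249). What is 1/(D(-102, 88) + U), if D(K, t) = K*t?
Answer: -561/5039041 - I*√3505/20156164 ≈ -0.00011133 - 2.9372e-6*I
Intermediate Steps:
U = 4*I*√3505 (U = √(-26698 - 29382) = √(-56080) = 4*I*√3505 ≈ 236.81*I)
1/(D(-102, 88) + U) = 1/(-102*88 + 4*I*√3505) = 1/(-8976 + 4*I*√3505)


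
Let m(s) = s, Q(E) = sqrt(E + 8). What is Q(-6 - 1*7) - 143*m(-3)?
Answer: 429 + I*sqrt(5) ≈ 429.0 + 2.2361*I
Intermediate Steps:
Q(E) = sqrt(8 + E)
Q(-6 - 1*7) - 143*m(-3) = sqrt(8 + (-6 - 1*7)) - 143*(-3) = sqrt(8 + (-6 - 7)) + 429 = sqrt(8 - 13) + 429 = sqrt(-5) + 429 = I*sqrt(5) + 429 = 429 + I*sqrt(5)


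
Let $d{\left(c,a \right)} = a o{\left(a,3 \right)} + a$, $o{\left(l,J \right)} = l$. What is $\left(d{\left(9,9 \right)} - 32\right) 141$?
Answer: $8178$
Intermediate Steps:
$d{\left(c,a \right)} = a + a^{2}$ ($d{\left(c,a \right)} = a a + a = a^{2} + a = a + a^{2}$)
$\left(d{\left(9,9 \right)} - 32\right) 141 = \left(9 \left(1 + 9\right) - 32\right) 141 = \left(9 \cdot 10 - 32\right) 141 = \left(90 - 32\right) 141 = 58 \cdot 141 = 8178$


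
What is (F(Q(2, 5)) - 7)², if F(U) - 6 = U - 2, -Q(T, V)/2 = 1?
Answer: 25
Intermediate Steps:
Q(T, V) = -2 (Q(T, V) = -2*1 = -2)
F(U) = 4 + U (F(U) = 6 + (U - 2) = 6 + (-2 + U) = 4 + U)
(F(Q(2, 5)) - 7)² = ((4 - 2) - 7)² = (2 - 7)² = (-5)² = 25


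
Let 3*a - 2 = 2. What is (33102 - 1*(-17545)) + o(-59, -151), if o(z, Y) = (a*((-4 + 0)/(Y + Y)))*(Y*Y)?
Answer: 153149/3 ≈ 51050.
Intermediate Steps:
a = 4/3 (a = ⅔ + (⅓)*2 = ⅔ + ⅔ = 4/3 ≈ 1.3333)
o(z, Y) = -8*Y/3 (o(z, Y) = (4*((-4 + 0)/(Y + Y))/3)*(Y*Y) = (4*(-4*1/(2*Y))/3)*Y² = (4*(-2/Y)/3)*Y² = (-8/(3*Y))*Y² = -8*Y/3)
(33102 - 1*(-17545)) + o(-59, -151) = (33102 - 1*(-17545)) - 8/3*(-151) = (33102 + 17545) + 1208/3 = 50647 + 1208/3 = 153149/3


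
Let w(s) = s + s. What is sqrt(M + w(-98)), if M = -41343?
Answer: I*sqrt(41539) ≈ 203.81*I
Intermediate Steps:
w(s) = 2*s
sqrt(M + w(-98)) = sqrt(-41343 + 2*(-98)) = sqrt(-41343 - 196) = sqrt(-41539) = I*sqrt(41539)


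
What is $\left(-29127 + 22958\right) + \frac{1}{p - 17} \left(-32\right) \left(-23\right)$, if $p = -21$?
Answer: $- \frac{117579}{19} \approx -6188.4$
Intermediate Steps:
$\left(-29127 + 22958\right) + \frac{1}{p - 17} \left(-32\right) \left(-23\right) = \left(-29127 + 22958\right) + \frac{1}{-21 - 17} \left(-32\right) \left(-23\right) = -6169 + \frac{1}{-38} \left(-32\right) \left(-23\right) = -6169 + \left(- \frac{1}{38}\right) \left(-32\right) \left(-23\right) = -6169 + \frac{16}{19} \left(-23\right) = -6169 - \frac{368}{19} = - \frac{117579}{19}$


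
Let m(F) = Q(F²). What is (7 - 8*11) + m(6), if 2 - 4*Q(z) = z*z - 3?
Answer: -1615/4 ≈ -403.75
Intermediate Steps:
Q(z) = 5/4 - z²/4 (Q(z) = ½ - (z*z - 3)/4 = ½ - (z² - 3)/4 = ½ - (-3 + z²)/4 = ½ + (¾ - z²/4) = 5/4 - z²/4)
m(F) = 5/4 - F⁴/4
(7 - 8*11) + m(6) = (7 - 8*11) + (5/4 - ¼*6⁴) = (7 - 88) + (5/4 - ¼*1296) = -81 + (5/4 - 324) = -81 - 1291/4 = -1615/4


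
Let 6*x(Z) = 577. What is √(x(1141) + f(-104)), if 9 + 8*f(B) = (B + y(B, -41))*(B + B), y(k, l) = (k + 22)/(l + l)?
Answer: √399318/12 ≈ 52.660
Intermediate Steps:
y(k, l) = (22 + k)/(2*l) (y(k, l) = (22 + k)/((2*l)) = (22 + k)*(1/(2*l)) = (22 + k)/(2*l))
x(Z) = 577/6 (x(Z) = (⅙)*577 = 577/6)
f(B) = -9/8 + B*(-11/41 + 81*B/82)/4 (f(B) = -9/8 + ((B + (½)*(22 + B)/(-41))*(B + B))/8 = -9/8 + ((B + (½)*(-1/41)*(22 + B))*(2*B))/8 = -9/8 + ((B + (-11/41 - B/82))*(2*B))/8 = -9/8 + ((-11/41 + 81*B/82)*(2*B))/8 = -9/8 + (2*B*(-11/41 + 81*B/82))/8 = -9/8 + B*(-11/41 + 81*B/82)/4)
√(x(1141) + f(-104)) = √(577/6 + (-9/8 - 11/164*(-104) + (81/328)*(-104)²)) = √(577/6 + (-9/8 + 286/41 + (81/328)*10816)) = √(577/6 + (-9/8 + 286/41 + 109512/41)) = √(577/6 + 21415/8) = √(66553/24) = √399318/12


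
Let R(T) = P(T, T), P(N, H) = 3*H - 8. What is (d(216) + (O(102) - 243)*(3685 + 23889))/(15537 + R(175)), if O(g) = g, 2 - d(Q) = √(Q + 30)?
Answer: -1943966/8027 - √246/16054 ≈ -242.18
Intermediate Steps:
d(Q) = 2 - √(30 + Q) (d(Q) = 2 - √(Q + 30) = 2 - √(30 + Q))
P(N, H) = -8 + 3*H
R(T) = -8 + 3*T
(d(216) + (O(102) - 243)*(3685 + 23889))/(15537 + R(175)) = ((2 - √(30 + 216)) + (102 - 243)*(3685 + 23889))/(15537 + (-8 + 3*175)) = ((2 - √246) - 141*27574)/(15537 + (-8 + 525)) = ((2 - √246) - 3887934)/(15537 + 517) = (-3887932 - √246)/16054 = (-3887932 - √246)*(1/16054) = -1943966/8027 - √246/16054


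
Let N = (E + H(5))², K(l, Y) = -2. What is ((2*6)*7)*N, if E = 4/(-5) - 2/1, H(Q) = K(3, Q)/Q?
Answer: 21504/25 ≈ 860.16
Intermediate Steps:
H(Q) = -2/Q
E = -14/5 (E = 4*(-⅕) - 2*1 = -⅘ - 2 = -14/5 ≈ -2.8000)
N = 256/25 (N = (-14/5 - 2/5)² = (-14/5 - 2*⅕)² = (-14/5 - ⅖)² = (-16/5)² = 256/25 ≈ 10.240)
((2*6)*7)*N = ((2*6)*7)*(256/25) = (12*7)*(256/25) = 84*(256/25) = 21504/25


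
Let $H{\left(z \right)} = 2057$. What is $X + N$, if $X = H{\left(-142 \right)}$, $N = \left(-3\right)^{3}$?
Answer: $2030$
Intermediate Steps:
$N = -27$
$X = 2057$
$X + N = 2057 - 27 = 2030$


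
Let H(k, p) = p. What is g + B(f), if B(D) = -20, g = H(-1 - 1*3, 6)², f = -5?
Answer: 16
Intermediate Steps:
g = 36 (g = 6² = 36)
g + B(f) = 36 - 20 = 16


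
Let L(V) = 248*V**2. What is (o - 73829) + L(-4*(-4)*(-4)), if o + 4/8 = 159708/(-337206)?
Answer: 105880214121/112402 ≈ 9.4198e+5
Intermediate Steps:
o = -109437/112402 (o = -1/2 + 159708/(-337206) = -1/2 + 159708*(-1/337206) = -1/2 - 26618/56201 = -109437/112402 ≈ -0.97362)
(o - 73829) + L(-4*(-4)*(-4)) = (-109437/112402 - 73829) + 248*(-4*(-4)*(-4))**2 = -8298636695/112402 + 248*(16*(-4))**2 = -8298636695/112402 + 248*(-64)**2 = -8298636695/112402 + 248*4096 = -8298636695/112402 + 1015808 = 105880214121/112402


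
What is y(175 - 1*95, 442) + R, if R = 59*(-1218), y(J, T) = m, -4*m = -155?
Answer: -287293/4 ≈ -71823.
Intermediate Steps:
m = 155/4 (m = -1/4*(-155) = 155/4 ≈ 38.750)
y(J, T) = 155/4
R = -71862
y(175 - 1*95, 442) + R = 155/4 - 71862 = -287293/4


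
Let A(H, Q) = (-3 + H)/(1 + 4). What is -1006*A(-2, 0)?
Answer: 1006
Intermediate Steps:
A(H, Q) = -3/5 + H/5 (A(H, Q) = (-3 + H)/5 = (-3 + H)*(1/5) = -3/5 + H/5)
-1006*A(-2, 0) = -1006*(-3/5 + (1/5)*(-2)) = -1006*(-3/5 - 2/5) = -1006*(-1) = 1006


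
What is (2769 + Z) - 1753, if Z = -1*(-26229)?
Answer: 27245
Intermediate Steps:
Z = 26229
(2769 + Z) - 1753 = (2769 + 26229) - 1753 = 28998 - 1753 = 27245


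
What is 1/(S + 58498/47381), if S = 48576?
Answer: 47381/2301637954 ≈ 2.0586e-5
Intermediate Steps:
1/(S + 58498/47381) = 1/(48576 + 58498/47381) = 1/(2301637954/47381) = 47381/2301637954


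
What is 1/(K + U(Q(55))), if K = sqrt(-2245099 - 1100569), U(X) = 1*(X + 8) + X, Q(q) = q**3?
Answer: 9787/3256800948 - I*sqrt(836417)/55365616116 ≈ 3.0051e-6 - 1.6519e-8*I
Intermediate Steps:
U(X) = 8 + 2*X (U(X) = 1*(8 + X) + X = (8 + X) + X = 8 + 2*X)
K = 2*I*sqrt(836417) (K = sqrt(-3345668) = 2*I*sqrt(836417) ≈ 1829.1*I)
1/(K + U(Q(55))) = 1/(2*I*sqrt(836417) + (8 + 2*55**3)) = 1/(2*I*sqrt(836417) + (8 + 2*166375)) = 1/(2*I*sqrt(836417) + (8 + 332750)) = 1/(2*I*sqrt(836417) + 332758) = 1/(332758 + 2*I*sqrt(836417))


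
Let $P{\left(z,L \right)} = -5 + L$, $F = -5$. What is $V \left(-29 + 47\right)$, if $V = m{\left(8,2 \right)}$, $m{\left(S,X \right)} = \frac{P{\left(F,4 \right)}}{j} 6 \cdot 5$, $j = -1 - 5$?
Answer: $90$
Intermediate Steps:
$j = -6$
$m{\left(S,X \right)} = 5$ ($m{\left(S,X \right)} = \frac{-5 + 4}{-6} \cdot 6 \cdot 5 = \left(-1\right) \left(- \frac{1}{6}\right) 6 \cdot 5 = \frac{1}{6} \cdot 6 \cdot 5 = 1 \cdot 5 = 5$)
$V = 5$
$V \left(-29 + 47\right) = 5 \left(-29 + 47\right) = 5 \cdot 18 = 90$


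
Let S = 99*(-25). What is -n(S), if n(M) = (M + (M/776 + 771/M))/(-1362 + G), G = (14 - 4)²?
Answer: -1586736307/807932400 ≈ -1.9639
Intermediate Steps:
G = 100 (G = 10² = 100)
S = -2475
n(M) = -777*M/979312 - 771/(1262*M) (n(M) = (M + (M/776 + 771/M))/(-1362 + 100) = (M + (M*(1/776) + 771/M))/(-1262) = (M + (M/776 + 771/M))*(-1/1262) = (M + (771/M + M/776))*(-1/1262) = (771/M + 777*M/776)*(-1/1262) = -777*M/979312 - 771/(1262*M))
-n(S) = -3*(-199432 - 259*(-2475)²)/(979312*(-2475)) = -3*(-1)*(-199432 - 259*6125625)/(979312*2475) = -3*(-1)*(-199432 - 1586536875)/(979312*2475) = -3*(-1)*(-1586736307)/(979312*2475) = -1*1586736307/807932400 = -1586736307/807932400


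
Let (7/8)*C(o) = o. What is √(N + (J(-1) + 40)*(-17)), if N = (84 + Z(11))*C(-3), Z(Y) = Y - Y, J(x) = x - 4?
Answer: I*√883 ≈ 29.715*I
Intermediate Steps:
C(o) = 8*o/7
J(x) = -4 + x
Z(Y) = 0
N = -288 (N = (84 + 0)*((8/7)*(-3)) = 84*(-24/7) = -288)
√(N + (J(-1) + 40)*(-17)) = √(-288 + ((-4 - 1) + 40)*(-17)) = √(-288 + (-5 + 40)*(-17)) = √(-288 + 35*(-17)) = √(-288 - 595) = √(-883) = I*√883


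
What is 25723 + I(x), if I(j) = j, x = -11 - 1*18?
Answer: 25694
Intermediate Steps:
x = -29 (x = -11 - 18 = -29)
25723 + I(x) = 25723 - 29 = 25694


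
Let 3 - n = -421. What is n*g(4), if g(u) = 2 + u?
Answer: 2544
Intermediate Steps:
n = 424 (n = 3 - 1*(-421) = 3 + 421 = 424)
n*g(4) = 424*(2 + 4) = 424*6 = 2544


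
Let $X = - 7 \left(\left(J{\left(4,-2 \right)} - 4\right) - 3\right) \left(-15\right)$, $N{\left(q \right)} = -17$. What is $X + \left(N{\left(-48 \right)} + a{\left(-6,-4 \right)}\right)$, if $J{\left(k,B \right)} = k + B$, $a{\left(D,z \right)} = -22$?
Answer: $-564$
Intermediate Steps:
$J{\left(k,B \right)} = B + k$
$X = -525$ ($X = - 7 \left(\left(\left(-2 + 4\right) - 4\right) - 3\right) \left(-15\right) = - 7 \left(\left(2 - 4\right) - 3\right) \left(-15\right) = - 7 \left(-2 - 3\right) \left(-15\right) = \left(-7\right) \left(-5\right) \left(-15\right) = 35 \left(-15\right) = -525$)
$X + \left(N{\left(-48 \right)} + a{\left(-6,-4 \right)}\right) = -525 - 39 = -564$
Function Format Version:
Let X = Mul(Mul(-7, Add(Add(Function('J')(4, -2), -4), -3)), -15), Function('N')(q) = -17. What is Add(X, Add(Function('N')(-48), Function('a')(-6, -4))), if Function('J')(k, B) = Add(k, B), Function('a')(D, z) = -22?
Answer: -564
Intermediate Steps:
Function('J')(k, B) = Add(B, k)
X = -525 (X = Mul(Mul(-7, Add(Add(Add(-2, 4), -4), -3)), -15) = Mul(Mul(-7, Add(Add(2, -4), -3)), -15) = Mul(Mul(-7, Add(-2, -3)), -15) = Mul(Mul(-7, -5), -15) = Mul(35, -15) = -525)
Add(X, Add(Function('N')(-48), Function('a')(-6, -4))) = Add(-525, Add(-17, -22)) = Add(-525, -39) = -564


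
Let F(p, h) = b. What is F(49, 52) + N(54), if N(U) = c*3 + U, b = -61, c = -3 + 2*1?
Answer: -10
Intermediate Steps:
c = -1 (c = -3 + 2 = -1)
F(p, h) = -61
N(U) = -3 + U (N(U) = -1*3 + U = -3 + U)
F(49, 52) + N(54) = -61 + (-3 + 54) = -61 + 51 = -10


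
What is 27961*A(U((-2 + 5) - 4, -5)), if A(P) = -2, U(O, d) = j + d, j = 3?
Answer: -55922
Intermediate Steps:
U(O, d) = 3 + d
27961*A(U((-2 + 5) - 4, -5)) = 27961*(-2) = -55922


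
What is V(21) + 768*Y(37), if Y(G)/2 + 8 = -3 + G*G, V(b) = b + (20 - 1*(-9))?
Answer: 2085938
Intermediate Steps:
V(b) = 29 + b (V(b) = b + (20 + 9) = b + 29 = 29 + b)
Y(G) = -22 + 2*G**2 (Y(G) = -16 + 2*(-3 + G*G) = -16 + 2*(-3 + G**2) = -16 + (-6 + 2*G**2) = -22 + 2*G**2)
V(21) + 768*Y(37) = (29 + 21) + 768*(-22 + 2*37**2) = 50 + 768*(-22 + 2*1369) = 50 + 768*(-22 + 2738) = 50 + 768*2716 = 50 + 2085888 = 2085938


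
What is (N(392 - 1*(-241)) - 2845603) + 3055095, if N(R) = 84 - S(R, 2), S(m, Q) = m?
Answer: 208943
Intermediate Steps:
N(R) = 84 - R
(N(392 - 1*(-241)) - 2845603) + 3055095 = ((84 - (392 - 1*(-241))) - 2845603) + 3055095 = ((84 - (392 + 241)) - 2845603) + 3055095 = ((84 - 1*633) - 2845603) + 3055095 = ((84 - 633) - 2845603) + 3055095 = (-549 - 2845603) + 3055095 = -2846152 + 3055095 = 208943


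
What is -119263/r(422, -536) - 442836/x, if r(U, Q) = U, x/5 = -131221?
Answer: -78062173823/276876310 ≈ -281.94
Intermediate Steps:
x = -656105 (x = 5*(-131221) = -656105)
-119263/r(422, -536) - 442836/x = -119263/422 - 442836/(-656105) = -119263*1/422 - 442836*(-1/656105) = -119263/422 + 442836/656105 = -78062173823/276876310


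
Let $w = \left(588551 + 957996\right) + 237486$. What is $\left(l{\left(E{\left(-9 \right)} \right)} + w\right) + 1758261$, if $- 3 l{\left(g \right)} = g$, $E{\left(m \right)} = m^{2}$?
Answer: $3542267$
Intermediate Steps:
$l{\left(g \right)} = - \frac{g}{3}$
$w = 1784033$ ($w = 1546547 + 237486 = 1784033$)
$\left(l{\left(E{\left(-9 \right)} \right)} + w\right) + 1758261 = \left(- \frac{\left(-9\right)^{2}}{3} + 1784033\right) + 1758261 = \left(\left(- \frac{1}{3}\right) 81 + 1784033\right) + 1758261 = \left(-27 + 1784033\right) + 1758261 = 1784006 + 1758261 = 3542267$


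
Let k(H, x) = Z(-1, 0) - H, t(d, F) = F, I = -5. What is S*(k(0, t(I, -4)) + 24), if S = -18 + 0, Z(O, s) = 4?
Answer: -504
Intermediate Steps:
S = -18
k(H, x) = 4 - H
S*(k(0, t(I, -4)) + 24) = -18*((4 - 1*0) + 24) = -18*((4 + 0) + 24) = -18*(4 + 24) = -18*28 = -504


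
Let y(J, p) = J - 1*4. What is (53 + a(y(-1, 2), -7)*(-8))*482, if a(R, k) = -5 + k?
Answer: 71818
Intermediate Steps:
y(J, p) = -4 + J (y(J, p) = J - 4 = -4 + J)
(53 + a(y(-1, 2), -7)*(-8))*482 = (53 + (-5 - 7)*(-8))*482 = (53 - 12*(-8))*482 = (53 + 96)*482 = 149*482 = 71818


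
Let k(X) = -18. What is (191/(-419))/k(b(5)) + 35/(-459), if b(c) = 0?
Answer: -19589/384642 ≈ -0.050928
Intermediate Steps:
(191/(-419))/k(b(5)) + 35/(-459) = (191/(-419))/(-18) + 35/(-459) = (191*(-1/419))*(-1/18) + 35*(-1/459) = -191/419*(-1/18) - 35/459 = 191/7542 - 35/459 = -19589/384642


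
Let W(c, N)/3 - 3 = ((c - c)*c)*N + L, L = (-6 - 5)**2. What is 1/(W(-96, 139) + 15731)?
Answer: 1/16103 ≈ 6.2100e-5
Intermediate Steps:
L = 121 (L = (-11)**2 = 121)
W(c, N) = 372 (W(c, N) = 9 + 3*(((c - c)*c)*N + 121) = 9 + 3*((0*c)*N + 121) = 9 + 3*(0*N + 121) = 9 + 3*(0 + 121) = 9 + 3*121 = 9 + 363 = 372)
1/(W(-96, 139) + 15731) = 1/(372 + 15731) = 1/16103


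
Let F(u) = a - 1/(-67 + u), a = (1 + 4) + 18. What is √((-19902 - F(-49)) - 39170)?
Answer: 3*I*√22088401/58 ≈ 243.09*I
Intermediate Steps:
a = 23 (a = 5 + 18 = 23)
F(u) = 23 - 1/(-67 + u)
√((-19902 - F(-49)) - 39170) = √((-19902 - (-1542 + 23*(-49))/(-67 - 49)) - 39170) = √((-19902 - (-1542 - 1127)/(-116)) - 39170) = √((-19902 - (-1)*(-2669)/116) - 39170) = √((-19902 - 1*2669/116) - 39170) = √((-19902 - 2669/116) - 39170) = √(-2311301/116 - 39170) = √(-6855021/116) = 3*I*√22088401/58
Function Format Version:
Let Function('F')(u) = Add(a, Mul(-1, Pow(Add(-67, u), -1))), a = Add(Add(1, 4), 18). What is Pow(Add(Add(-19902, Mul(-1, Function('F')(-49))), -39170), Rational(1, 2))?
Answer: Mul(Rational(3, 58), I, Pow(22088401, Rational(1, 2))) ≈ Mul(243.09, I)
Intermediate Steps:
a = 23 (a = Add(5, 18) = 23)
Function('F')(u) = Add(23, Mul(-1, Pow(Add(-67, u), -1)))
Pow(Add(Add(-19902, Mul(-1, Function('F')(-49))), -39170), Rational(1, 2)) = Pow(Add(Add(-19902, Mul(-1, Mul(Pow(Add(-67, -49), -1), Add(-1542, Mul(23, -49))))), -39170), Rational(1, 2)) = Pow(Add(Add(-19902, Mul(-1, Mul(Pow(-116, -1), Add(-1542, -1127)))), -39170), Rational(1, 2)) = Pow(Add(Add(-19902, Mul(-1, Mul(Rational(-1, 116), -2669))), -39170), Rational(1, 2)) = Pow(Add(Add(-19902, Mul(-1, Rational(2669, 116))), -39170), Rational(1, 2)) = Pow(Add(Add(-19902, Rational(-2669, 116)), -39170), Rational(1, 2)) = Pow(Add(Rational(-2311301, 116), -39170), Rational(1, 2)) = Pow(Rational(-6855021, 116), Rational(1, 2)) = Mul(Rational(3, 58), I, Pow(22088401, Rational(1, 2)))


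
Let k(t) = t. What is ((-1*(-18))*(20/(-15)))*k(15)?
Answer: -360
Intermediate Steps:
((-1*(-18))*(20/(-15)))*k(15) = ((-1*(-18))*(20/(-15)))*15 = (18*(20*(-1/15)))*15 = (18*(-4/3))*15 = -24*15 = -360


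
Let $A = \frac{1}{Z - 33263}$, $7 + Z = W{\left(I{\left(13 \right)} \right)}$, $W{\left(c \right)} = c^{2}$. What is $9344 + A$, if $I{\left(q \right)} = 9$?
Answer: $\frac{310118015}{33189} \approx 9344.0$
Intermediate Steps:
$Z = 74$ ($Z = -7 + 9^{2} = -7 + 81 = 74$)
$A = - \frac{1}{33189}$ ($A = \frac{1}{74 - 33263} = \frac{1}{-33189} = - \frac{1}{33189} \approx -3.013 \cdot 10^{-5}$)
$9344 + A = 9344 - \frac{1}{33189} = \frac{310118015}{33189}$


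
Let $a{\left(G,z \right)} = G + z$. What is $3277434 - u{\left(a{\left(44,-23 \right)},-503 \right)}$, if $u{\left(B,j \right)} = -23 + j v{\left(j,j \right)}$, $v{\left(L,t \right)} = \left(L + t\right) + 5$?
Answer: $2773954$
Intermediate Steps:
$v{\left(L,t \right)} = 5 + L + t$
$u{\left(B,j \right)} = -23 + j \left(5 + 2 j\right)$ ($u{\left(B,j \right)} = -23 + j \left(5 + j + j\right) = -23 + j \left(5 + 2 j\right)$)
$3277434 - u{\left(a{\left(44,-23 \right)},-503 \right)} = 3277434 - \left(-23 - 503 \left(5 + 2 \left(-503\right)\right)\right) = 3277434 - \left(-23 - 503 \left(5 - 1006\right)\right) = 3277434 - \left(-23 - -503503\right) = 3277434 - \left(-23 + 503503\right) = 3277434 - 503480 = 2773954$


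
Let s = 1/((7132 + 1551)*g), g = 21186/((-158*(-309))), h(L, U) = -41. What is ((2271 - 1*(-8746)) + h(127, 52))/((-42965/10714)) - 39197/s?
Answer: -51634884744575033/349606205 ≈ -1.4769e+8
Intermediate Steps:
g = 3531/8137 (g = 21186/48822 = 21186*(1/48822) = 3531/8137 ≈ 0.43394)
s = 8137/30659673 (s = 1/((7132 + 1551)*(3531/8137)) = (8137/3531)/8683 = (1/8683)*(8137/3531) = 8137/30659673 ≈ 0.00026540)
((2271 - 1*(-8746)) + h(127, 52))/((-42965/10714)) - 39197/s = ((2271 - 1*(-8746)) - 41)/((-42965/10714)) - 39197/8137/30659673 = ((2271 + 8746) - 41)/((-42965*1/10714)) - 39197*30659673/8137 = (11017 - 41)/(-42965/10714) - 1201767202581/8137 = 10976*(-10714/42965) - 1201767202581/8137 = -117596864/42965 - 1201767202581/8137 = -51634884744575033/349606205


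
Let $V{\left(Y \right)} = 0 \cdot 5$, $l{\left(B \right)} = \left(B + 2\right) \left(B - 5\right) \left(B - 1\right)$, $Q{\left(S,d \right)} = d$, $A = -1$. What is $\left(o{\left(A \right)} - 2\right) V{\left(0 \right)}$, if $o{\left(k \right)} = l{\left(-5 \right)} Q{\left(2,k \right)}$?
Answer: $0$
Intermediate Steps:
$l{\left(B \right)} = \left(-1 + B\right) \left(-5 + B\right) \left(2 + B\right)$ ($l{\left(B \right)} = \left(2 + B\right) \left(-5 + B\right) \left(-1 + B\right) = \left(-5 + B\right) \left(2 + B\right) \left(-1 + B\right) = \left(-1 + B\right) \left(-5 + B\right) \left(2 + B\right)$)
$V{\left(Y \right)} = 0$
$o{\left(k \right)} = - 180 k$ ($o{\left(k \right)} = \left(10 + \left(-5\right)^{3} - -35 - 4 \left(-5\right)^{2}\right) k = \left(10 - 125 + 35 - 100\right) k = - 180 k$)
$\left(o{\left(A \right)} - 2\right) V{\left(0 \right)} = \left(\left(-180\right) \left(-1\right) - 2\right) 0 = \left(180 - 2\right) 0 = 178 \cdot 0 = 0$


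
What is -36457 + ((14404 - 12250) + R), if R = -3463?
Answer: -37766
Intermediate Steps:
-36457 + ((14404 - 12250) + R) = -36457 + ((14404 - 12250) - 3463) = -36457 + (2154 - 3463) = -36457 - 1309 = -37766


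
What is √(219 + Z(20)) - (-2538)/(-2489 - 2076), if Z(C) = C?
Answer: -2538/4565 + √239 ≈ 14.904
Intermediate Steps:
√(219 + Z(20)) - (-2538)/(-2489 - 2076) = √(219 + 20) - (-2538)/(-2489 - 2076) = √239 - (-2538)/(-4565) = √239 - (-2538)*(-1)/4565 = √239 - 1*2538/4565 = √239 - 2538/4565 = -2538/4565 + √239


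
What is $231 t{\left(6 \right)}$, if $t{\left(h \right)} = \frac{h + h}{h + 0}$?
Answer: $462$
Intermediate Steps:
$t{\left(h \right)} = 2$ ($t{\left(h \right)} = \frac{2 h}{h} = 2$)
$231 t{\left(6 \right)} = 231 \cdot 2 = 462$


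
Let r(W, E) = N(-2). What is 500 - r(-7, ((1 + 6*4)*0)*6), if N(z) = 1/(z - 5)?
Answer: 3501/7 ≈ 500.14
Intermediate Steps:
N(z) = 1/(-5 + z)
r(W, E) = -1/7 (r(W, E) = 1/(-5 - 2) = 1/(-7) = -1/7)
500 - r(-7, ((1 + 6*4)*0)*6) = 500 - 1*(-1/7) = 500 + 1/7 = 3501/7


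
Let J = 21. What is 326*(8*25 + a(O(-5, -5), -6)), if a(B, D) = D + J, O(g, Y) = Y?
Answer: 70090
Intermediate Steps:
a(B, D) = 21 + D (a(B, D) = D + 21 = 21 + D)
326*(8*25 + a(O(-5, -5), -6)) = 326*(8*25 + (21 - 6)) = 326*(200 + 15) = 326*215 = 70090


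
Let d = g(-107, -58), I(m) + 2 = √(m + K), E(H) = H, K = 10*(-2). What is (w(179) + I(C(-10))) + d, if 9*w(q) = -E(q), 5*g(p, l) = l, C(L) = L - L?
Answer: -1507/45 + 2*I*√5 ≈ -33.489 + 4.4721*I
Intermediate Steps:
K = -20
C(L) = 0
g(p, l) = l/5
I(m) = -2 + √(-20 + m) (I(m) = -2 + √(m - 20) = -2 + √(-20 + m))
w(q) = -q/9 (w(q) = (-q)/9 = -q/9)
d = -58/5 (d = (⅕)*(-58) = -58/5 ≈ -11.600)
(w(179) + I(C(-10))) + d = (-⅑*179 + (-2 + √(-20 + 0))) - 58/5 = (-179/9 + (-2 + √(-20))) - 58/5 = (-179/9 + (-2 + 2*I*√5)) - 58/5 = (-197/9 + 2*I*√5) - 58/5 = -1507/45 + 2*I*√5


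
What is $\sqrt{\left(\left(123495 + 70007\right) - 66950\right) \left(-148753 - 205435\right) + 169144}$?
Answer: $2 i \sqrt{11205757658} \approx 2.1171 \cdot 10^{5} i$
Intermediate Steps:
$\sqrt{\left(\left(123495 + 70007\right) - 66950\right) \left(-148753 - 205435\right) + 169144} = \sqrt{\left(193502 - 66950\right) \left(-354188\right) + 169144} = \sqrt{126552 \left(-354188\right) + 169144} = \sqrt{-44823199776 + 169144} = \sqrt{-44823030632} = 2 i \sqrt{11205757658}$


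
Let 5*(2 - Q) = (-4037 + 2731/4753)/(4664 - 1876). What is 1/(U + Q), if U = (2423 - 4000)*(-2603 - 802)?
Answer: 161602/867752205367 ≈ 1.8623e-7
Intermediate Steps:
Q = 369997/161602 (Q = 2 - (-4037 + 2731/4753)/(5*(4664 - 1876)) = 2 - (-4037 + 2731*(1/4753))/(5*2788) = 2 - (-4037 + 2731/4753)/(5*2788) = 2 - (-3837026)/(4753*2788) = 2 - 1/5*(-233965/161602) = 2 + 46793/161602 = 369997/161602 ≈ 2.2896)
U = 5369685 (U = -1577*(-3405) = 5369685)
1/(U + Q) = 1/(5369685 + 369997/161602) = 1/(867752205367/161602) = 161602/867752205367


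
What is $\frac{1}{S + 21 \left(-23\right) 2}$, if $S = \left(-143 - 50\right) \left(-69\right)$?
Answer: $\frac{1}{12351} \approx 8.0965 \cdot 10^{-5}$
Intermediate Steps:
$S = 13317$ ($S = \left(-193\right) \left(-69\right) = 13317$)
$\frac{1}{S + 21 \left(-23\right) 2} = \frac{1}{13317 + 21 \left(-23\right) 2} = \frac{1}{13317 - 966} = \frac{1}{12351}$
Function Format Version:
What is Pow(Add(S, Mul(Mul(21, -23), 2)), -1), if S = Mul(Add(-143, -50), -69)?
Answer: Rational(1, 12351) ≈ 8.0965e-5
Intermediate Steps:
S = 13317 (S = Mul(-193, -69) = 13317)
Pow(Add(S, Mul(Mul(21, -23), 2)), -1) = Pow(Add(13317, Mul(Mul(21, -23), 2)), -1) = Pow(Add(13317, Mul(-483, 2)), -1) = Pow(Add(13317, -966), -1) = Pow(12351, -1) = Rational(1, 12351)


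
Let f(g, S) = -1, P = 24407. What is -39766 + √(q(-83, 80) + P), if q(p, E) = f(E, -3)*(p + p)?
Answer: -39766 + √24573 ≈ -39609.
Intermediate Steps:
q(p, E) = -2*p (q(p, E) = -(p + p) = -2*p)
-39766 + √(q(-83, 80) + P) = -39766 + √(-2*(-83) + 24407) = -39766 + √(166 + 24407) = -39766 + √24573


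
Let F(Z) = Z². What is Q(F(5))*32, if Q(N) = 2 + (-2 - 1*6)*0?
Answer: 64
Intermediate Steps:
Q(N) = 2 (Q(N) = 2 + (-2 - 6)*0 = 2 - 8*0 = 2 + 0 = 2)
Q(F(5))*32 = 2*32 = 64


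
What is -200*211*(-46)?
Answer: 1941200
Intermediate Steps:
-200*211*(-46) = -42200*(-46) = -1*(-1941200) = 1941200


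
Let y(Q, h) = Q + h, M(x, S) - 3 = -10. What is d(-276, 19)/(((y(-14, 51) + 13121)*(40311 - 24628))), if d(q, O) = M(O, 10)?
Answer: -7/206356914 ≈ -3.3922e-8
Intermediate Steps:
M(x, S) = -7 (M(x, S) = 3 - 10 = -7)
d(q, O) = -7
d(-276, 19)/(((y(-14, 51) + 13121)*(40311 - 24628))) = -7*1/((40311 - 24628)*((-14 + 51) + 13121)) = -7*1/(15683*(37 + 13121)) = -7/(13158*15683) = -7/206356914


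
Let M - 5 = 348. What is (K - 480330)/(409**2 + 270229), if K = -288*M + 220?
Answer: -290887/218755 ≈ -1.3297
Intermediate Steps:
M = 353 (M = 5 + 348 = 353)
K = -101444 (K = -288*353 + 220 = -101664 + 220 = -101444)
(K - 480330)/(409**2 + 270229) = (-101444 - 480330)/(409**2 + 270229) = -581774/(167281 + 270229) = -581774/437510 = -581774*1/437510 = -290887/218755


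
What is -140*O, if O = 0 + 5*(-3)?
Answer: 2100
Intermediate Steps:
O = -15 (O = 0 - 15 = -15)
-140*O = -140*(-15) = 2100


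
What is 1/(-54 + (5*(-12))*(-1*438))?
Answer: 1/26226 ≈ 3.8130e-5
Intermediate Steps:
1/(-54 + (5*(-12))*(-1*438)) = 1/(-54 - 60*(-438)) = 1/(-54 + 26280) = 1/26226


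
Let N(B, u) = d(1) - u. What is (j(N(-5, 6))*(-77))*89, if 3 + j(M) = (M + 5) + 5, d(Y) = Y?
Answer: -13706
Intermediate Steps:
N(B, u) = 1 - u
j(M) = 7 + M (j(M) = -3 + ((M + 5) + 5) = -3 + ((5 + M) + 5) = -3 + (10 + M) = 7 + M)
(j(N(-5, 6))*(-77))*89 = ((7 + (1 - 1*6))*(-77))*89 = ((7 + (1 - 6))*(-77))*89 = ((7 - 5)*(-77))*89 = (2*(-77))*89 = -154*89 = -13706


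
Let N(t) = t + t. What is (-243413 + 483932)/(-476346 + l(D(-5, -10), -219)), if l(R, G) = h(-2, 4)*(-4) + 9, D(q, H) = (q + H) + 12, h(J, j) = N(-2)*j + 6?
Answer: -240519/476297 ≈ -0.50498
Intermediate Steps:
N(t) = 2*t
h(J, j) = 6 - 4*j (h(J, j) = (2*(-2))*j + 6 = -4*j + 6 = 6 - 4*j)
D(q, H) = 12 + H + q (D(q, H) = (H + q) + 12 = 12 + H + q)
l(R, G) = 49 (l(R, G) = (6 - 4*4)*(-4) + 9 = (6 - 16)*(-4) + 9 = -10*(-4) + 9 = 40 + 9 = 49)
(-243413 + 483932)/(-476346 + l(D(-5, -10), -219)) = (-243413 + 483932)/(-476346 + 49) = 240519/(-476297) = 240519*(-1/476297) = -240519/476297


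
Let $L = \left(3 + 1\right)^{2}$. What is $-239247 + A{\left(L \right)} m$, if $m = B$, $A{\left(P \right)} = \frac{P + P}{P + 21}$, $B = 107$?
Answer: $- \frac{8848715}{37} \approx -2.3915 \cdot 10^{5}$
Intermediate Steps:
$L = 16$ ($L = 4^{2} = 16$)
$A{\left(P \right)} = \frac{2 P}{21 + P}$
$m = 107$
$-239247 + A{\left(L \right)} m = -239247 + 2 \cdot 16 \frac{1}{21 + 16} \cdot 107 = -239247 + 2 \cdot 16 \cdot \frac{1}{37} \cdot 107 = -239247 + \frac{32}{37} \cdot 107 = -239247 + \frac{3424}{37} = - \frac{8848715}{37}$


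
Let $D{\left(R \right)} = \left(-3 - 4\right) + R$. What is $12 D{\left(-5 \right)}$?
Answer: $-144$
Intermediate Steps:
$D{\left(R \right)} = -7 + R$
$12 D{\left(-5 \right)} = 12 \left(-7 - 5\right) = 12 \left(-12\right) = -144$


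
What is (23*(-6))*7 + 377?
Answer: -589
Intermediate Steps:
(23*(-6))*7 + 377 = -138*7 + 377 = -966 + 377 = -589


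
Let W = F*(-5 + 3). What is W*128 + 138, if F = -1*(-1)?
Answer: -118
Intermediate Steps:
F = 1
W = -2 (W = 1*(-5 + 3) = 1*(-2) = -2)
W*128 + 138 = -2*128 + 138 = -256 + 138 = -118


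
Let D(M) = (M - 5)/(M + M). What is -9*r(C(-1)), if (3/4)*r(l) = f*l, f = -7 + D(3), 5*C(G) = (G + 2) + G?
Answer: 0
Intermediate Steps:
D(M) = (-5 + M)/(2*M) (D(M) = (-5 + M)/((2*M)) = (-5 + M)*(1/(2*M)) = (-5 + M)/(2*M))
C(G) = ⅖ + 2*G/5 (C(G) = ((G + 2) + G)/5 = ((2 + G) + G)/5 = (2 + 2*G)/5 = ⅖ + 2*G/5)
f = -22/3 (f = -7 + (½)*(-5 + 3)/3 = -7 + (½)*(⅓)*(-2) = -7 - ⅓ = -22/3 ≈ -7.3333)
r(l) = -88*l/9 (r(l) = 4*(-22*l/3)/3 = -88*l/9)
-9*r(C(-1)) = -(-88)*(⅖ + (⅖)*(-1)) = -(-88)*(⅖ - ⅖) = -(-88)*0 = -9*0 = 0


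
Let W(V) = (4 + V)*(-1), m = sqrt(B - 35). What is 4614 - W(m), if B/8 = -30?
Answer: 4618 + 5*I*sqrt(11) ≈ 4618.0 + 16.583*I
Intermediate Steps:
B = -240 (B = 8*(-30) = -240)
m = 5*I*sqrt(11) (m = sqrt(-240 - 35) = sqrt(-275) = 5*I*sqrt(11) ≈ 16.583*I)
W(V) = -4 - V
4614 - W(m) = 4614 - (-4 - 5*I*sqrt(11)) = 4614 + (4 + 5*I*sqrt(11)) = 4618 + 5*I*sqrt(11)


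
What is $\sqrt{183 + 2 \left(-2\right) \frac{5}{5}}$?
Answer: $\sqrt{179} \approx 13.379$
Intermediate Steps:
$\sqrt{183 + 2 \left(-2\right) \frac{5}{5}} = \sqrt{183 - 4 \cdot 5 \cdot \frac{1}{5}} = \sqrt{183 - 4} = \sqrt{179}$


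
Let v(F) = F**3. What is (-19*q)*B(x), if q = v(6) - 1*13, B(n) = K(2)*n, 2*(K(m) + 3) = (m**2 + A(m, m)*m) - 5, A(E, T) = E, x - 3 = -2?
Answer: 11571/2 ≈ 5785.5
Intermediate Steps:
x = 1 (x = 3 - 2 = 1)
K(m) = -11/2 + m**2 (K(m) = -3 + ((m**2 + m*m) - 5)/2 = -3 + ((m**2 + m**2) - 5)/2 = -3 + (2*m**2 - 5)/2 = -3 + (-5 + 2*m**2)/2 = -3 + (-5/2 + m**2) = -11/2 + m**2)
B(n) = -3*n/2 (B(n) = (-11/2 + 2**2)*n = (-11/2 + 4)*n = -3*n/2)
q = 203 (q = 6**3 - 1*13 = 216 - 13 = 203)
(-19*q)*B(x) = (-19*203)*(-3/2*1) = -3857*(-3/2) = 11571/2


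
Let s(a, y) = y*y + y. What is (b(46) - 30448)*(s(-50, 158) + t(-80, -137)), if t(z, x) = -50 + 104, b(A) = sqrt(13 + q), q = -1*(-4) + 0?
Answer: -766558848 + 25176*sqrt(17) ≈ -7.6645e+8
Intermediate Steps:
q = 4 (q = 4 + 0 = 4)
b(A) = sqrt(17) (b(A) = sqrt(13 + 4) = sqrt(17))
t(z, x) = 54
s(a, y) = y + y**2 (s(a, y) = y**2 + y = y + y**2)
(b(46) - 30448)*(s(-50, 158) + t(-80, -137)) = (sqrt(17) - 30448)*(158*(1 + 158) + 54) = (-30448 + sqrt(17))*(158*159 + 54) = (-30448 + sqrt(17))*(25122 + 54) = (-30448 + sqrt(17))*25176 = -766558848 + 25176*sqrt(17)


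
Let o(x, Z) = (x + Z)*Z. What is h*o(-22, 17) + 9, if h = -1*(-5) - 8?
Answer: 264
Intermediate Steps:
o(x, Z) = Z*(Z + x) (o(x, Z) = (Z + x)*Z = Z*(Z + x))
h = -3 (h = 5 - 8 = -3)
h*o(-22, 17) + 9 = -51*(17 - 22) + 9 = -51*(-5) + 9 = -3*(-85) + 9 = 255 + 9 = 264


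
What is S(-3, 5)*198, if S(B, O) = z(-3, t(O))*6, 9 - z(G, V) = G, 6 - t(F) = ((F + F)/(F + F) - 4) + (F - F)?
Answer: 14256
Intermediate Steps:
t(F) = 9 (t(F) = 6 - (((F + F)/(F + F) - 4) + (F - F)) = 6 - (((2*F)/((2*F)) - 4) + 0) = 6 - (((2*F)*(1/(2*F)) - 4) + 0) = 6 - ((1 - 4) + 0) = 6 - (-3 + 0) = 6 - 1*(-3) = 6 + 3 = 9)
z(G, V) = 9 - G
S(B, O) = 72 (S(B, O) = (9 - 1*(-3))*6 = (9 + 3)*6 = 12*6 = 72)
S(-3, 5)*198 = 72*198 = 14256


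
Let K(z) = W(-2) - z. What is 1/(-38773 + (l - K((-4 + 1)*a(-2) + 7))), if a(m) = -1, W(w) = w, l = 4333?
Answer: -1/34428 ≈ -2.9046e-5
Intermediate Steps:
K(z) = -2 - z
1/(-38773 + (l - K((-4 + 1)*a(-2) + 7))) = 1/(-38773 + (4333 - (-2 - ((-4 + 1)*(-1) + 7)))) = 1/(-38773 + (4333 - (-2 - (-3*(-1) + 7)))) = 1/(-38773 + (4333 - (-2 - (3 + 7)))) = 1/(-38773 + (4333 - (-2 - 1*10))) = 1/(-38773 + (4333 - (-2 - 10))) = 1/(-38773 + (4333 - 1*(-12))) = 1/(-38773 + (4333 + 12)) = 1/(-38773 + 4345) = 1/(-34428) = -1/34428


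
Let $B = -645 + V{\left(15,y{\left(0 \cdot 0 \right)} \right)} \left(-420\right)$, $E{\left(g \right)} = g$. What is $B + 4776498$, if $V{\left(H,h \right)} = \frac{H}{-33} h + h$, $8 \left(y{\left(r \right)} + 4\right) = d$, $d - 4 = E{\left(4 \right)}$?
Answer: $\frac{52541943}{11} \approx 4.7765 \cdot 10^{6}$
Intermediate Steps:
$d = 8$ ($d = 4 + 4 = 8$)
$y{\left(r \right)} = -3$ ($y{\left(r \right)} = -4 + \frac{1}{8} \cdot 8 = -4 + 1 = -3$)
$V{\left(H,h \right)} = h - \frac{H h}{33}$ ($V{\left(H,h \right)} = - \frac{H}{33} h + h = - \frac{H h}{33} + h = h - \frac{H h}{33}$)
$B = \frac{465}{11}$ ($B = -645 + \frac{1}{33} \left(-3\right) \left(33 - 15\right) \left(-420\right) = -645 + \frac{1}{33} \left(-3\right) 18 \left(-420\right) = -645 - - \frac{7560}{11} = -645 + \frac{7560}{11} = \frac{465}{11} \approx 42.273$)
$B + 4776498 = \frac{465}{11} + 4776498 = \frac{52541943}{11}$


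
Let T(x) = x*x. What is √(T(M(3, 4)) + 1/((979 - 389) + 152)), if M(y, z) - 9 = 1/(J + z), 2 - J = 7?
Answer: 13*√208502/742 ≈ 8.0001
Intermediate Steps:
J = -5 (J = 2 - 1*7 = 2 - 7 = -5)
M(y, z) = 9 + 1/(-5 + z)
T(x) = x²
√(T(M(3, 4)) + 1/((979 - 389) + 152)) = √(((-44 + 9*4)/(-5 + 4))² + 1/((979 - 389) + 152)) = √(((-44 + 36)/(-1))² + 1/(590 + 152)) = √((-1*(-8))² + 1/742) = √(8² + 1/742) = √(64 + 1/742) = √(47489/742) = 13*√208502/742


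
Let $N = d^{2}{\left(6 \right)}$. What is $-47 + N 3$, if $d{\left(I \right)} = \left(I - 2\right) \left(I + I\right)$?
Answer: $6865$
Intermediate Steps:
$d{\left(I \right)} = 2 I \left(-2 + I\right)$ ($d{\left(I \right)} = \left(-2 + I\right) 2 I = 2 I \left(-2 + I\right)$)
$N = 2304$ ($N = \left(2 \cdot 6 \left(-2 + 6\right)\right)^{2} = \left(2 \cdot 6 \cdot 4\right)^{2} = 48^{2} = 2304$)
$-47 + N 3 = -47 + 2304 \cdot 3 = -47 + 6912 = 6865$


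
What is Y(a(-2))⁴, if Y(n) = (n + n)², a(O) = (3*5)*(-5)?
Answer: 256289062500000000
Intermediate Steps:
a(O) = -75 (a(O) = 15*(-5) = -75)
Y(n) = 4*n² (Y(n) = (2*n)² = 4*n²)
Y(a(-2))⁴ = (4*(-75)²)⁴ = (4*5625)⁴ = 22500⁴ = 256289062500000000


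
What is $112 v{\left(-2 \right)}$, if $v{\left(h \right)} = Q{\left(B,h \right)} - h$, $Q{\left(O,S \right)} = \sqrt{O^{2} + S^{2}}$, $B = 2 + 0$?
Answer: $224 + 224 \sqrt{2} \approx 540.78$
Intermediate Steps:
$B = 2$
$v{\left(h \right)} = \sqrt{4 + h^{2}} - h$ ($v{\left(h \right)} = \sqrt{2^{2} + h^{2}} - h = \sqrt{4 + h^{2}} - h$)
$112 v{\left(-2 \right)} = 112 \left(\sqrt{4 + \left(-2\right)^{2}} - -2\right) = 112 \left(\sqrt{4 + 4} + 2\right) = 112 \left(\sqrt{8} + 2\right) = 112 \left(2 \sqrt{2} + 2\right) = 112 \left(2 + 2 \sqrt{2}\right) = 224 + 224 \sqrt{2}$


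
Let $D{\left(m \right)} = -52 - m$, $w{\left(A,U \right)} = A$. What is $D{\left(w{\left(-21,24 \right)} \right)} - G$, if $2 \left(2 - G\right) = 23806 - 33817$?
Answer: $- \frac{10077}{2} \approx -5038.5$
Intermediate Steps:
$G = \frac{10015}{2}$ ($G = 2 - \frac{23806 - 33817}{2} = 2 - - \frac{10011}{2} = 2 + \frac{10011}{2} = \frac{10015}{2} \approx 5007.5$)
$D{\left(w{\left(-21,24 \right)} \right)} - G = \left(-52 - -21\right) - \frac{10015}{2} = \left(-52 + 21\right) - \frac{10015}{2} = -31 - \frac{10015}{2} = - \frac{10077}{2}$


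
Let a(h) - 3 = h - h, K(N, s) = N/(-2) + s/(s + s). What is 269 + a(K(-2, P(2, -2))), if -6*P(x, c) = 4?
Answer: 272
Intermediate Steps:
P(x, c) = -⅔ (P(x, c) = -⅙*4 = -⅔)
K(N, s) = ½ - N/2 (K(N, s) = N*(-½) + s/((2*s)) = -N/2 + s*(1/(2*s)) = -N/2 + ½ = ½ - N/2)
a(h) = 3 (a(h) = 3 + (h - h) = 3 + 0 = 3)
269 + a(K(-2, P(2, -2))) = 269 + 3 = 272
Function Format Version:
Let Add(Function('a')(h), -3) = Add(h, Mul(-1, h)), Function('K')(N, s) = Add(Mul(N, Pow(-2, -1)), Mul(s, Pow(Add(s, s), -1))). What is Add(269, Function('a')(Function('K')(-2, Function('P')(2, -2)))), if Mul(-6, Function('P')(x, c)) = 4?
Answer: 272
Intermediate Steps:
Function('P')(x, c) = Rational(-2, 3) (Function('P')(x, c) = Mul(Rational(-1, 6), 4) = Rational(-2, 3))
Function('K')(N, s) = Add(Rational(1, 2), Mul(Rational(-1, 2), N)) (Function('K')(N, s) = Add(Mul(N, Rational(-1, 2)), Mul(s, Pow(Mul(2, s), -1))) = Add(Mul(Rational(-1, 2), N), Mul(s, Mul(Rational(1, 2), Pow(s, -1)))) = Add(Mul(Rational(-1, 2), N), Rational(1, 2)) = Add(Rational(1, 2), Mul(Rational(-1, 2), N)))
Function('a')(h) = 3 (Function('a')(h) = Add(3, Add(h, Mul(-1, h))) = Add(3, 0) = 3)
Add(269, Function('a')(Function('K')(-2, Function('P')(2, -2)))) = Add(269, 3) = 272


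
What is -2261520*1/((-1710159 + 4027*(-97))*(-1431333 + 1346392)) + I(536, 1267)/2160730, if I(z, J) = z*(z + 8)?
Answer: 13006499818480408/96391345111517885 ≈ 0.13493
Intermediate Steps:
I(z, J) = z*(8 + z)
-2261520*1/((-1710159 + 4027*(-97))*(-1431333 + 1346392)) + I(536, 1267)/2160730 = -2261520*1/((-1710159 + 4027*(-97))*(-1431333 + 1346392)) + (536*(8 + 536))/2160730 = -2261520*(-1/(84941*(-1710159 - 390619))) + (536*544)*(1/2160730) = -2261520/((-84941*(-2100778))) + 291584*(1/2160730) = -2261520/178442184098 + 145792/1080365 = -2261520*1/178442184098 + 145792/1080365 = -1130760/89221092049 + 145792/1080365 = 13006499818480408/96391345111517885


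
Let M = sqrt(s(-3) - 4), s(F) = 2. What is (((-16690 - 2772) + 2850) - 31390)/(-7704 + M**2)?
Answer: 24001/3853 ≈ 6.2292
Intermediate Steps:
M = I*sqrt(2) (M = sqrt(2 - 4) = sqrt(-2) = I*sqrt(2) ≈ 1.4142*I)
(((-16690 - 2772) + 2850) - 31390)/(-7704 + M**2) = (((-16690 - 2772) + 2850) - 31390)/(-7704 + (I*sqrt(2))**2) = ((-19462 + 2850) - 31390)/(-7704 - 2) = (-16612 - 31390)/(-7706) = -48002*(-1/7706) = 24001/3853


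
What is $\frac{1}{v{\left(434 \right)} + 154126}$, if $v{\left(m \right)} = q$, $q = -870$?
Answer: $\frac{1}{153256} \approx 6.525 \cdot 10^{-6}$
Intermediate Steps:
$v{\left(m \right)} = -870$
$\frac{1}{v{\left(434 \right)} + 154126} = \frac{1}{-870 + 154126} = \frac{1}{153256}$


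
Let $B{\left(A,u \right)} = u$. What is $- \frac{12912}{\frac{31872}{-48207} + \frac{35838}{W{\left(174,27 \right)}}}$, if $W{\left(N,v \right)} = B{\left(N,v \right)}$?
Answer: $- \frac{311224392}{31977443} \approx -9.7326$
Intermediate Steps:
$W{\left(N,v \right)} = v$
$- \frac{12912}{\frac{31872}{-48207} + \frac{35838}{W{\left(174,27 \right)}}} = - \frac{12912}{\frac{31872}{-48207} + \frac{35838}{27}} = - \frac{12912}{31872 \left(- \frac{1}{48207}\right) + 35838 \cdot \frac{1}{27}} = - \frac{12912}{- \frac{10624}{16069} + \frac{3982}{3}} = - \frac{12912}{\frac{63954886}{48207}} = \left(-12912\right) \frac{48207}{63954886} = - \frac{311224392}{31977443}$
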